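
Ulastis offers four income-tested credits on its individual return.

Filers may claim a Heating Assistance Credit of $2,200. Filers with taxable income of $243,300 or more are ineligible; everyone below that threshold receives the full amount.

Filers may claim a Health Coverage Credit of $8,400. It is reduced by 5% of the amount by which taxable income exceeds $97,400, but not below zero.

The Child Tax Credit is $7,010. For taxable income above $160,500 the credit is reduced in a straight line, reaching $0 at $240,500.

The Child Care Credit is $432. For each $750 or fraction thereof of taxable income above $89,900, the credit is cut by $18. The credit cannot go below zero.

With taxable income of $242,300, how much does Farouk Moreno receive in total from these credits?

Heating Assistance Credit: $242,300 is below the $243,300 cutoff, so the full $2,200 applies.
Health Coverage Credit: 5% of the $144,900 excess over $97,400 is $7,245; credit = $8,400 − $7,245 = $1,155.
Child Tax Credit: $242,300 is at or above $240,500, so the credit is $0.
Child Care Credit: income exceeds $89,900 by $152,400 → 204 increments × $18 = $3,672 ≥ base, so the credit is $0.
Total: $2,200 + $1,155 + $0 + $0 = $3,355.

$3,355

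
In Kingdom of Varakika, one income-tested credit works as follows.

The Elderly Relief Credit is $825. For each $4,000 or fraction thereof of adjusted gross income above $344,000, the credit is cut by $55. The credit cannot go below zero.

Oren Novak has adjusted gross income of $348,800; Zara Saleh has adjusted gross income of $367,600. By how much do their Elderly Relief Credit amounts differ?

Oren ($348,800): Elderly Relief Credit: income exceeds $344,000 by $4,800, which is 2 full-or-partial $4,000 increments; reduction = 2 × $55 = $110, leaving $715.
Zara ($367,600): Elderly Relief Credit: income exceeds $344,000 by $23,600, which is 6 full-or-partial $4,000 increments; reduction = 6 × $55 = $330, leaving $495.
Difference: |$715 − $495| = $220.

$220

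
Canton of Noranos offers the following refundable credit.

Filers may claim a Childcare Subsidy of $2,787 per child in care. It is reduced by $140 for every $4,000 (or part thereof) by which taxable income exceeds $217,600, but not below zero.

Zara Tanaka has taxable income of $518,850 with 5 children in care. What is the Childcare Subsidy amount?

$3,295

Childcare Subsidy: base = 5 × $2,787 = $13,935. income exceeds $217,600 by $301,250, which is 76 full-or-partial $4,000 increments; reduction = 76 × $140 = $10,640, leaving $3,295.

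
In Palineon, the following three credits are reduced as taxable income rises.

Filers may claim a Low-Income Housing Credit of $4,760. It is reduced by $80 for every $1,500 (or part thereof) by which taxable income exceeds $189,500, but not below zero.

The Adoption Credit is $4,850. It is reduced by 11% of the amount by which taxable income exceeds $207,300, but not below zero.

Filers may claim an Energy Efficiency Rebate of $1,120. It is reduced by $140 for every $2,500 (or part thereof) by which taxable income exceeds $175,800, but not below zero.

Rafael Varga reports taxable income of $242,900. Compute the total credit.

$2,814

Low-Income Housing Credit: income exceeds $189,500 by $53,400, which is 36 full-or-partial $1,500 increments; reduction = 36 × $80 = $2,880, leaving $1,880.
Adoption Credit: 11% of the $35,600 excess over $207,300 is $3,916; credit = $4,850 − $3,916 = $934.
Energy Efficiency Rebate: income exceeds $175,800 by $67,100 → 27 increments × $140 = $3,780 ≥ base, so the credit is $0.
Total: $1,880 + $934 + $0 = $2,814.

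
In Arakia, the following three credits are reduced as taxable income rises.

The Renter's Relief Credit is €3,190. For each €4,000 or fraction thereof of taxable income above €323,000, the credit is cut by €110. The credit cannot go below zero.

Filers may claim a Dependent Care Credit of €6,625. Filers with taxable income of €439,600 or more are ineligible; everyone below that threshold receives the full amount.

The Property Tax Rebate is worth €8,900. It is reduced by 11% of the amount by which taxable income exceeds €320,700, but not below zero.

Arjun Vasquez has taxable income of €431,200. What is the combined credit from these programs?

€6,735

Renter's Relief Credit: income exceeds €323,000 by €108,200, which is 28 full-or-partial €4,000 increments; reduction = 28 × €110 = €3,080, leaving €110.
Dependent Care Credit: €431,200 is below the €439,600 cutoff, so the full €6,625 applies.
Property Tax Rebate: 11% of the €110,500 excess over €320,700 is €12,155 ≥ base, so the credit is €0.
Total: €110 + €6,625 + €0 = €6,735.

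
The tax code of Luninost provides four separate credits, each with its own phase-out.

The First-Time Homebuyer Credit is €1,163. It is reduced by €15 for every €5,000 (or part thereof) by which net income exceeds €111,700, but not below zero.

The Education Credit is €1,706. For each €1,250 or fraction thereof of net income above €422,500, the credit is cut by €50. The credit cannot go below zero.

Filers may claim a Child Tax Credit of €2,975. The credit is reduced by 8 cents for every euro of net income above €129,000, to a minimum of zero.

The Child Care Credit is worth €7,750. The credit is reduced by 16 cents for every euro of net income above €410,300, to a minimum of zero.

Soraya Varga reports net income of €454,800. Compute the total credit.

First-Time Homebuyer Credit: income exceeds €111,700 by €343,100, which is 69 full-or-partial €5,000 increments; reduction = 69 × €15 = €1,035, leaving €128.
Education Credit: income exceeds €422,500 by €32,300, which is 26 full-or-partial €1,250 increments; reduction = 26 × €50 = €1,300, leaving €406.
Child Tax Credit: 8% of the €325,800 excess over €129,000 is €26,064 ≥ base, so the credit is €0.
Child Care Credit: 16% of the €44,500 excess over €410,300 is €7,120; credit = €7,750 − €7,120 = €630.
Total: €128 + €406 + €0 + €630 = €1,164.

€1,164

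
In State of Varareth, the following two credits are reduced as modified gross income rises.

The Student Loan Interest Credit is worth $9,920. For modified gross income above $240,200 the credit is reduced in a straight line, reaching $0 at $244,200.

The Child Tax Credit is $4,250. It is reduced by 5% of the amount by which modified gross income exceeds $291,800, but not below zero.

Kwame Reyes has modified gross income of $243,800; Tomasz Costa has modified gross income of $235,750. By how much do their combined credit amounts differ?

$8,928

Kwame ($243,800): Student Loan Interest Credit: $243,800 is $3,600 into a $4,000 phase-out range, leaving 400/4,000 of the credit: $9,920 × 400/4,000 = $992. Child Tax Credit: $243,800 is at or below the $291,800 threshold, so the full $4,250 applies. total $992 + $4,250 = $5,242
Tomasz ($235,750): Student Loan Interest Credit: $235,750 is at or below the $240,200 threshold, so the full $9,920 applies. Child Tax Credit: $235,750 is at or below the $291,800 threshold, so the full $4,250 applies. total $9,920 + $4,250 = $14,170
Difference: |$5,242 − $14,170| = $8,928.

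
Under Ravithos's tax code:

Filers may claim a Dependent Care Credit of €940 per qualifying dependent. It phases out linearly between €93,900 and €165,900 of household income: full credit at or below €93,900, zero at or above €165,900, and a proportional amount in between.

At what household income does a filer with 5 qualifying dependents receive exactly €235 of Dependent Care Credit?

Full credit = 5 × €940 = €4,700.
€235 is 235/4,700 of the full €4,700, so 4,465/4,700 of the €72,000 range has been used: income = €93,900 + €72,000 × 4,465/4,700 = €162,300.

€162,300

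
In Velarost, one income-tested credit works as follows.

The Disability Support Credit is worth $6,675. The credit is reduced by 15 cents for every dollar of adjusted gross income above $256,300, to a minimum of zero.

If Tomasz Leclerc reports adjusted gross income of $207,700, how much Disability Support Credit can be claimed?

Disability Support Credit: $207,700 is at or below the $256,300 threshold, so the full $6,675 applies.

$6,675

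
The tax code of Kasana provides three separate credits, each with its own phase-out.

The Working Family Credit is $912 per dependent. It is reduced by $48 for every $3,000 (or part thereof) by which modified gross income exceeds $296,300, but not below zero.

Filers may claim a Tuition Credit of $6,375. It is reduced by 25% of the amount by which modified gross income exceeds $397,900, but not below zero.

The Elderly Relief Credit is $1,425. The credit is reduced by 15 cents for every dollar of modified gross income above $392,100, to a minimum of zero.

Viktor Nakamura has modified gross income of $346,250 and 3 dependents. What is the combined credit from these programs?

Working Family Credit: base = 3 × $912 = $2,736. income exceeds $296,300 by $49,950, which is 17 full-or-partial $3,000 increments; reduction = 17 × $48 = $816, leaving $1,920.
Tuition Credit: $346,250 is at or below the $397,900 threshold, so the full $6,375 applies.
Elderly Relief Credit: $346,250 is at or below the $392,100 threshold, so the full $1,425 applies.
Total: $1,920 + $6,375 + $1,425 = $9,720.

$9,720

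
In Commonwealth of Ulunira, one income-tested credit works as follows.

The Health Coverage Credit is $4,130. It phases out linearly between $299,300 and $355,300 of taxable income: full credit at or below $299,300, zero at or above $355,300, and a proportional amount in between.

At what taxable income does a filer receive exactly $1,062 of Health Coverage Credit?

$340,900

$1,062 is 1,062/4,130 of the full $4,130, so 3,068/4,130 of the $56,000 range has been used: income = $299,300 + $56,000 × 3,068/4,130 = $340,900.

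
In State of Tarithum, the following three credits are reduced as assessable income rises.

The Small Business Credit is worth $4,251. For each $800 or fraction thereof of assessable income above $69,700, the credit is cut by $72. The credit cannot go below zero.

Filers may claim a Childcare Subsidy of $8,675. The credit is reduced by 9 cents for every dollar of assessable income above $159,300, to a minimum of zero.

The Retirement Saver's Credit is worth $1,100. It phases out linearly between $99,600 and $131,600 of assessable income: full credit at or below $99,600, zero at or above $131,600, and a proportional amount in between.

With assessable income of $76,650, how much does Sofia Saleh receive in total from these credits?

Small Business Credit: income exceeds $69,700 by $6,950, which is 9 full-or-partial $800 increments; reduction = 9 × $72 = $648, leaving $3,603.
Childcare Subsidy: $76,650 is at or below the $159,300 threshold, so the full $8,675 applies.
Retirement Saver's Credit: $76,650 is at or below the $99,600 threshold, so the full $1,100 applies.
Total: $3,603 + $8,675 + $1,100 = $13,378.

$13,378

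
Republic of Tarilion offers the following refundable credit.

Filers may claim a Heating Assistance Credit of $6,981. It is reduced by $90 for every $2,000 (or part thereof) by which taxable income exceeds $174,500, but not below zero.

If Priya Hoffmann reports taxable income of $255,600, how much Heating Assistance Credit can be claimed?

$3,291

Heating Assistance Credit: income exceeds $174,500 by $81,100, which is 41 full-or-partial $2,000 increments; reduction = 41 × $90 = $3,690, leaving $3,291.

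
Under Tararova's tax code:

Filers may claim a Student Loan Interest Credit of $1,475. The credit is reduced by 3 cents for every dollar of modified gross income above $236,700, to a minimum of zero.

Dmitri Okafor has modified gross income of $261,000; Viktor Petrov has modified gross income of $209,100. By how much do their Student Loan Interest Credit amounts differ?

Dmitri ($261,000): Student Loan Interest Credit: 3% of the $24,300 excess over $236,700 is $729; credit = $1,475 − $729 = $746.
Viktor ($209,100): Student Loan Interest Credit: $209,100 is at or below the $236,700 threshold, so the full $1,475 applies.
Difference: |$746 − $1,475| = $729.

$729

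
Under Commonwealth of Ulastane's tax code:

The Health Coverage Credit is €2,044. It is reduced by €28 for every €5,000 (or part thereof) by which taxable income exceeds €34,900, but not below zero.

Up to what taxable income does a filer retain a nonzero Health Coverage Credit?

After 72 increments the reduction is 72 × €28 = €2,016, leaving €28; one more increment wipes it out. Increment 72 ends at excess 72 × €5,000 = €360,000, so the highest qualifying income is €34,900 + €360,000 = €394,900.

€394,900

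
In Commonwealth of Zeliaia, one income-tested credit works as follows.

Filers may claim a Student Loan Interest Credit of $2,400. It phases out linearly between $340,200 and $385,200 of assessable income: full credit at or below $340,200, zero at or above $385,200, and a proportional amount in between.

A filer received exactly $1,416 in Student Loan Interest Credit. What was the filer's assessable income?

$1,416 is 1,416/2,400 of the full $2,400, so 984/2,400 of the $45,000 range has been used: income = $340,200 + $45,000 × 984/2,400 = $358,650.

$358,650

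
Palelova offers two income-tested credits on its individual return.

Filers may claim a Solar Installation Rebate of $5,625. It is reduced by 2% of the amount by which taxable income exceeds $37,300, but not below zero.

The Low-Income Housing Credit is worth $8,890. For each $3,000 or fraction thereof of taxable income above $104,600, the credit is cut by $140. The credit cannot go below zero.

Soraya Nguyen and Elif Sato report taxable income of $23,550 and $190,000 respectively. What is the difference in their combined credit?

Soraya ($23,550): Solar Installation Rebate: $23,550 is at or below the $37,300 threshold, so the full $5,625 applies. Low-Income Housing Credit: $23,550 is at or below the $104,600 threshold, so the full $8,890 applies. total $5,625 + $8,890 = $14,515
Elif ($190,000): Solar Installation Rebate: 2% of the $152,700 excess over $37,300 is $3,054; credit = $5,625 − $3,054 = $2,571. Low-Income Housing Credit: income exceeds $104,600 by $85,400, which is 29 full-or-partial $3,000 increments; reduction = 29 × $140 = $4,060, leaving $4,830. total $2,571 + $4,830 = $7,401
Difference: |$14,515 − $7,401| = $7,114.

$7,114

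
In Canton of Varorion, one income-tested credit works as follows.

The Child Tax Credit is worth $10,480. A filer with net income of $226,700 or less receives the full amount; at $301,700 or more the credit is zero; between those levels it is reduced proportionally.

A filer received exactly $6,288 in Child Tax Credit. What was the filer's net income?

$256,700

$6,288 is 6,288/10,480 of the full $10,480, so 4,192/10,480 of the $75,000 range has been used: income = $226,700 + $75,000 × 4,192/10,480 = $256,700.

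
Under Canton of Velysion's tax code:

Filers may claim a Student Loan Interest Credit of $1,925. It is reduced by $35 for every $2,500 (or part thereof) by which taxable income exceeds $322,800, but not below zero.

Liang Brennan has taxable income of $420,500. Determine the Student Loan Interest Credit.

Student Loan Interest Credit: income exceeds $322,800 by $97,700, which is 40 full-or-partial $2,500 increments; reduction = 40 × $35 = $1,400, leaving $525.

$525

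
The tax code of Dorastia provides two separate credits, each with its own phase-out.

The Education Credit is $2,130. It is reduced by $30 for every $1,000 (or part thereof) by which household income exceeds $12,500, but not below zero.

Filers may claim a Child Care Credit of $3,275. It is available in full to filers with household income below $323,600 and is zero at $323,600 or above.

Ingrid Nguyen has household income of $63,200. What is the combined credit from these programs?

Education Credit: income exceeds $12,500 by $50,700, which is 51 full-or-partial $1,000 increments; reduction = 51 × $30 = $1,530, leaving $600.
Child Care Credit: $63,200 is below the $323,600 cutoff, so the full $3,275 applies.
Total: $600 + $3,275 = $3,875.

$3,875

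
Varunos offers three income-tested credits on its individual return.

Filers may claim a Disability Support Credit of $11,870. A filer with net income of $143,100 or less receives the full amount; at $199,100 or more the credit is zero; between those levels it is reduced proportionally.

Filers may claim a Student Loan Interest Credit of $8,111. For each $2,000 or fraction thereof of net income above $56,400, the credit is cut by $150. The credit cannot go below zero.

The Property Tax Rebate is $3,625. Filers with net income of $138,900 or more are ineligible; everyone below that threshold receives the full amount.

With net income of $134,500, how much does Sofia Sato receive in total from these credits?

$17,606

Disability Support Credit: $134,500 is at or below the $143,100 threshold, so the full $11,870 applies.
Student Loan Interest Credit: income exceeds $56,400 by $78,100, which is 40 full-or-partial $2,000 increments; reduction = 40 × $150 = $6,000, leaving $2,111.
Property Tax Rebate: $134,500 is below the $138,900 cutoff, so the full $3,625 applies.
Total: $11,870 + $2,111 + $3,625 = $17,606.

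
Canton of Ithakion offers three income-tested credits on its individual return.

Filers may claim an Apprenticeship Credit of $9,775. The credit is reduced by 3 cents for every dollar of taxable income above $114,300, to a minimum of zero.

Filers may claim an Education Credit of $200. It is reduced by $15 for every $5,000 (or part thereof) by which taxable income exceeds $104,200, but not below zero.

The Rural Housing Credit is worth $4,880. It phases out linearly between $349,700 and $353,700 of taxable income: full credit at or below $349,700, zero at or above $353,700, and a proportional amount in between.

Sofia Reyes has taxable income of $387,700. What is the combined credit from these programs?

$1,573

Apprenticeship Credit: 3% of the $273,400 excess over $114,300 is $8,202; credit = $9,775 − $8,202 = $1,573.
Education Credit: income exceeds $104,200 by $283,500 → 57 increments × $15 = $855 ≥ base, so the credit is $0.
Rural Housing Credit: $387,700 is at or above $353,700, so the credit is $0.
Total: $1,573 + $0 + $0 = $1,573.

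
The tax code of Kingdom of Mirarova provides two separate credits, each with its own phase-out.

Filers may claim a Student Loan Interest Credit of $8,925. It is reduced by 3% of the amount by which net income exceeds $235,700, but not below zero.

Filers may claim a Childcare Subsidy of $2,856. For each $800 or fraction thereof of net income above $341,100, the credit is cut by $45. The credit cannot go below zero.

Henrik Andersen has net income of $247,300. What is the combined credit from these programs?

Student Loan Interest Credit: 3% of the $11,600 excess over $235,700 is $348; credit = $8,925 − $348 = $8,577.
Childcare Subsidy: $247,300 is at or below the $341,100 threshold, so the full $2,856 applies.
Total: $8,577 + $2,856 = $11,433.

$11,433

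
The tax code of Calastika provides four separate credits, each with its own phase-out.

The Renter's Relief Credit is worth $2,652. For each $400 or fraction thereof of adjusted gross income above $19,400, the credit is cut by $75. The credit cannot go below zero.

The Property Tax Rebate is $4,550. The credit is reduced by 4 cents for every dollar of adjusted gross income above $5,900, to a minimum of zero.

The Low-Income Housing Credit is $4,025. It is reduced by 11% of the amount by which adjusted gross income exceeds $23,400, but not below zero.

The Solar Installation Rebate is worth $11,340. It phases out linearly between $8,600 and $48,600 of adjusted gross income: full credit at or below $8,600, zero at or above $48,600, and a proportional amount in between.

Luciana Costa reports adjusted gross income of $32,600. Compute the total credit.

Renter's Relief Credit: income exceeds $19,400 by $13,200, which is 33 full-or-partial $400 increments; reduction = 33 × $75 = $2,475, leaving $177.
Property Tax Rebate: 4% of the $26,700 excess over $5,900 is $1,068; credit = $4,550 − $1,068 = $3,482.
Low-Income Housing Credit: 11% of the $9,200 excess over $23,400 is $1,012; credit = $4,025 − $1,012 = $3,013.
Solar Installation Rebate: $32,600 is $24,000 into a $40,000 phase-out range, leaving 16,000/40,000 of the credit: $11,340 × 16,000/40,000 = $4,536.
Total: $177 + $3,482 + $3,013 + $4,536 = $11,208.

$11,208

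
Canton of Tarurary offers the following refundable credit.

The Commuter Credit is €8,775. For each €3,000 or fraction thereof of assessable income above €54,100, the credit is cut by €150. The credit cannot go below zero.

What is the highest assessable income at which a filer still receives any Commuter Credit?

After 58 increments the reduction is 58 × €150 = €8,700, leaving €75; one more increment wipes it out. Increment 58 ends at excess 58 × €3,000 = €174,000, so the highest qualifying income is €54,100 + €174,000 = €228,100.

€228,100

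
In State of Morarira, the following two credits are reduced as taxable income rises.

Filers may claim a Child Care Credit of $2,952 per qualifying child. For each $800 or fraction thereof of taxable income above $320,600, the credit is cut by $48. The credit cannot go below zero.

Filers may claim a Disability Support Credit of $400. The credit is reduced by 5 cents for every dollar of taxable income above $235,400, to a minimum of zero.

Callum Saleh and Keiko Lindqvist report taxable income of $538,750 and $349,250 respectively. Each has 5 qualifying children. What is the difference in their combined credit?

Callum ($538,750): Child Care Credit: base = 5 × $2,952 = $14,760. income exceeds $320,600 by $218,150, which is 273 full-or-partial $800 increments; reduction = 273 × $48 = $13,104, leaving $1,656. Disability Support Credit: 5% of the $303,350 excess over $235,400 is $15,167.50 ≥ base, so the credit is $0. total $1,656 + $0 = $1,656
Keiko ($349,250): Child Care Credit: base = 5 × $2,952 = $14,760. income exceeds $320,600 by $28,650, which is 36 full-or-partial $800 increments; reduction = 36 × $48 = $1,728, leaving $13,032. Disability Support Credit: 5% of the $113,850 excess over $235,400 is $5,692.50 ≥ base, so the credit is $0. total $13,032 + $0 = $13,032
Difference: |$1,656 − $13,032| = $11,376.

$11,376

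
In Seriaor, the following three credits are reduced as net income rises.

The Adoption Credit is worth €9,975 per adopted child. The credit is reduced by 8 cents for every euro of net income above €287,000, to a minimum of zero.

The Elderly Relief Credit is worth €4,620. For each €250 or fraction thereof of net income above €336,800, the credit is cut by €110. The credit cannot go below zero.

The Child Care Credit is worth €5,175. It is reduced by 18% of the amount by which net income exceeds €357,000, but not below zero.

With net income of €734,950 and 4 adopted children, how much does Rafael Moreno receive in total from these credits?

€4,064

Adoption Credit: base = 4 × €9,975 = €39,900. 8% of the €447,950 excess over €287,000 is €35,836; credit = €39,900 − €35,836 = €4,064.
Elderly Relief Credit: income exceeds €336,800 by €398,150 → 1593 increments × €110 = €175,230 ≥ base, so the credit is €0.
Child Care Credit: 18% of the €377,950 excess over €357,000 is €68,031 ≥ base, so the credit is €0.
Total: €4,064 + €0 + €0 = €4,064.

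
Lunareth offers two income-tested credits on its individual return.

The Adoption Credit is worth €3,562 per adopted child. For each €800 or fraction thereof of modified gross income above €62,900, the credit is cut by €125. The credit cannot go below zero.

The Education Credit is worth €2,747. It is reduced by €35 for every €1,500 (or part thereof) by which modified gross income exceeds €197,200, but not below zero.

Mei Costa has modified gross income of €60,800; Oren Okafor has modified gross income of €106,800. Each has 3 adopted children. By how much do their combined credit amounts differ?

€6,875

Mei (€60,800): Adoption Credit: base = 3 × €3,562 = €10,686. €60,800 is at or below the €62,900 threshold, so the full €10,686 applies. Education Credit: €60,800 is at or below the €197,200 threshold, so the full €2,747 applies. total €10,686 + €2,747 = €13,433
Oren (€106,800): Adoption Credit: base = 3 × €3,562 = €10,686. income exceeds €62,900 by €43,900, which is 55 full-or-partial €800 increments; reduction = 55 × €125 = €6,875, leaving €3,811. Education Credit: €106,800 is at or below the €197,200 threshold, so the full €2,747 applies. total €3,811 + €2,747 = €6,558
Difference: |€13,433 − €6,558| = €6,875.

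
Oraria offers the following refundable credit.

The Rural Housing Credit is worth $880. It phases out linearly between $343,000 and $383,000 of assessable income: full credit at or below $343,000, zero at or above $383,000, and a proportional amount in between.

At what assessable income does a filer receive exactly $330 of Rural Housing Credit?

$368,000

$330 is 330/880 of the full $880, so 550/880 of the $40,000 range has been used: income = $343,000 + $40,000 × 550/880 = $368,000.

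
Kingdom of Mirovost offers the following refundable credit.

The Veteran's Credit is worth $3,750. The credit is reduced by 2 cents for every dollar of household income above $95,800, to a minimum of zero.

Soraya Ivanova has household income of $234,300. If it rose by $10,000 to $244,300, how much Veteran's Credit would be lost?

$200

At $234,300 — 2% of the $138,500 excess over $95,800 is $2,770; credit = $3,750 − $2,770 = $980.
At $244,300 — 2% of the $148,500 excess over $95,800 is $2,970; credit = $3,750 − $2,970 = $780.
Lost: $980 − $780 = $200.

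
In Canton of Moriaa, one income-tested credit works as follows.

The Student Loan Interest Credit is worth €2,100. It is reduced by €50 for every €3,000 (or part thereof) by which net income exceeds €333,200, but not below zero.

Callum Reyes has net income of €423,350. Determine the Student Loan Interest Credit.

Student Loan Interest Credit: income exceeds €333,200 by €90,150, which is 31 full-or-partial €3,000 increments; reduction = 31 × €50 = €1,550, leaving €550.

€550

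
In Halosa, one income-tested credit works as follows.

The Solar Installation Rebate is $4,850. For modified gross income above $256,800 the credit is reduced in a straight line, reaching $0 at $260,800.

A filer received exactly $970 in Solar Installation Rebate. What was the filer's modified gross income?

$260,000

$970 is 970/4,850 of the full $4,850, so 3,880/4,850 of the $4,000 range has been used: income = $256,800 + $4,000 × 3,880/4,850 = $260,000.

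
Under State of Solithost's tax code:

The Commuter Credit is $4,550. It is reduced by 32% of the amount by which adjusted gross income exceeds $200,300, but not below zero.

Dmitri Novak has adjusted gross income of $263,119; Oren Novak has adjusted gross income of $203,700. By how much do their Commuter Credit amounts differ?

Dmitri ($263,119): Commuter Credit: 32% of the $62,819 excess over $200,300 is $20,102.08 ≥ base, so the credit is $0.
Oren ($203,700): Commuter Credit: 32% of the $3,400 excess over $200,300 is $1,088; credit = $4,550 − $1,088 = $3,462.
Difference: |$0 − $3,462| = $3,462.

$3,462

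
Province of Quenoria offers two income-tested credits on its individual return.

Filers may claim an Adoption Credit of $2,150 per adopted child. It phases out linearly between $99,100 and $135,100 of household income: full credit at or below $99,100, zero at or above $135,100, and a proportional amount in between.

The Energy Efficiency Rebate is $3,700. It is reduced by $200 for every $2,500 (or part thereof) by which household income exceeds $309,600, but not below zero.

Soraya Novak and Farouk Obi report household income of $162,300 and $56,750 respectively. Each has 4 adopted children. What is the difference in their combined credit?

Soraya ($162,300): Adoption Credit: base = 4 × $2,150 = $8,600. $162,300 is at or above $135,100, so the credit is $0. Energy Efficiency Rebate: $162,300 is at or below the $309,600 threshold, so the full $3,700 applies. total $0 + $3,700 = $3,700
Farouk ($56,750): Adoption Credit: base = 4 × $2,150 = $8,600. $56,750 is at or below the $99,100 threshold, so the full $8,600 applies. Energy Efficiency Rebate: $56,750 is at or below the $309,600 threshold, so the full $3,700 applies. total $8,600 + $3,700 = $12,300
Difference: |$3,700 − $12,300| = $8,600.

$8,600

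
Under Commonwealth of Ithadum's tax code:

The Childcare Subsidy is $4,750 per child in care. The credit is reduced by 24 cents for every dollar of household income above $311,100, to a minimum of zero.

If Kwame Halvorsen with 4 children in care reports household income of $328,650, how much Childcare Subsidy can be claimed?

Childcare Subsidy: base = 4 × $4,750 = $19,000. 24% of the $17,550 excess over $311,100 is $4,212; credit = $19,000 − $4,212 = $14,788.

$14,788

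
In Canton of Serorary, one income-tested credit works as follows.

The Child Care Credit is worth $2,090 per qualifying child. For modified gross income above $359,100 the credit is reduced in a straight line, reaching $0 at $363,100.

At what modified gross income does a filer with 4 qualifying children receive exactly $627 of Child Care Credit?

$362,800

Full credit = 4 × $2,090 = $8,360.
$627 is 627/8,360 of the full $8,360, so 7,733/8,360 of the $4,000 range has been used: income = $359,100 + $4,000 × 7,733/8,360 = $362,800.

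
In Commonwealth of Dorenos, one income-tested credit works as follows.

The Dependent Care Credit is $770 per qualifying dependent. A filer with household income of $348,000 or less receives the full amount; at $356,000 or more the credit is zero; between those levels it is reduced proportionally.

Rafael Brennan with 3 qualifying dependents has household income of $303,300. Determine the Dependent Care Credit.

Dependent Care Credit: base = 3 × $770 = $2,310. $303,300 is at or below the $348,000 threshold, so the full $2,310 applies.

$2,310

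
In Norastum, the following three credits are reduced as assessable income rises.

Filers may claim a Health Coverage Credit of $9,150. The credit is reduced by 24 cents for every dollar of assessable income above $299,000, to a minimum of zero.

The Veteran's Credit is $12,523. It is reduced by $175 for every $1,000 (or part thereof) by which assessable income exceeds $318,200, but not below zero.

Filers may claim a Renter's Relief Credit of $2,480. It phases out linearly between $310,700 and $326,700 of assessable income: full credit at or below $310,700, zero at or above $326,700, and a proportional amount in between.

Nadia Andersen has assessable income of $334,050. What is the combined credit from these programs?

Health Coverage Credit: 24% of the $35,050 excess over $299,000 is $8,412; credit = $9,150 − $8,412 = $738.
Veteran's Credit: income exceeds $318,200 by $15,850, which is 16 full-or-partial $1,000 increments; reduction = 16 × $175 = $2,800, leaving $9,723.
Renter's Relief Credit: $334,050 is at or above $326,700, so the credit is $0.
Total: $738 + $9,723 + $0 = $10,461.

$10,461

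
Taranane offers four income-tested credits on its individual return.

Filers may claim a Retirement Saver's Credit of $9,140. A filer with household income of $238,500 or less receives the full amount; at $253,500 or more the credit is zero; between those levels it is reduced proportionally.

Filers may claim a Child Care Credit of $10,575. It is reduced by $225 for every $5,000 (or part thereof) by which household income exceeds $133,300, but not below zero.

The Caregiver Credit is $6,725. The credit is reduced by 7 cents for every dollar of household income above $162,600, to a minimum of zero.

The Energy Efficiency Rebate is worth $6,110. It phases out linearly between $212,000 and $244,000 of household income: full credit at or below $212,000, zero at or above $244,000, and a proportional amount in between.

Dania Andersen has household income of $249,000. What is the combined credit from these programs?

Retirement Saver's Credit: $249,000 is $10,500 into a $15,000 phase-out range, leaving 4,500/15,000 of the credit: $9,140 × 4,500/15,000 = $2,742.
Child Care Credit: income exceeds $133,300 by $115,700, which is 24 full-or-partial $5,000 increments; reduction = 24 × $225 = $5,400, leaving $5,175.
Caregiver Credit: 7% of the $86,400 excess over $162,600 is $6,048; credit = $6,725 − $6,048 = $677.
Energy Efficiency Rebate: $249,000 is at or above $244,000, so the credit is $0.
Total: $2,742 + $5,175 + $677 + $0 = $8,594.

$8,594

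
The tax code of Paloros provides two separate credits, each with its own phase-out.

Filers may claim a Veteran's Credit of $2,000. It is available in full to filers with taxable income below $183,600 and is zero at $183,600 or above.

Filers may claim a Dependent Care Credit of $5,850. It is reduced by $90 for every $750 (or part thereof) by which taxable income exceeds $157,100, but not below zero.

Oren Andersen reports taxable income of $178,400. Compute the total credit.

$5,240

Veteran's Credit: $178,400 is below the $183,600 cutoff, so the full $2,000 applies.
Dependent Care Credit: income exceeds $157,100 by $21,300, which is 29 full-or-partial $750 increments; reduction = 29 × $90 = $2,610, leaving $3,240.
Total: $2,000 + $3,240 = $5,240.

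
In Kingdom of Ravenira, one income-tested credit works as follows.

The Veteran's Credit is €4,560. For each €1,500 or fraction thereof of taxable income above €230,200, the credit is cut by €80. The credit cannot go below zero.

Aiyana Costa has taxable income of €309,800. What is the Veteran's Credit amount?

Veteran's Credit: income exceeds €230,200 by €79,600, which is 54 full-or-partial €1,500 increments; reduction = 54 × €80 = €4,320, leaving €240.

€240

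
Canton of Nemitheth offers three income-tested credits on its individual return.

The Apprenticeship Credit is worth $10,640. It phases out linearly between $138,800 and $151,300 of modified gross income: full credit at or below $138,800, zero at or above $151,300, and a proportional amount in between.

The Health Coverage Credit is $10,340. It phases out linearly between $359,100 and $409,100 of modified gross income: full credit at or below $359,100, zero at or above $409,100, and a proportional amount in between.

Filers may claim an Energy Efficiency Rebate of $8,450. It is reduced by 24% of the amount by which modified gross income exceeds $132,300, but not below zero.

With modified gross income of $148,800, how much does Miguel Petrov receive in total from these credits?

$16,958

Apprenticeship Credit: $148,800 is $10,000 into a $12,500 phase-out range, leaving 2,500/12,500 of the credit: $10,640 × 2,500/12,500 = $2,128.
Health Coverage Credit: $148,800 is at or below the $359,100 threshold, so the full $10,340 applies.
Energy Efficiency Rebate: 24% of the $16,500 excess over $132,300 is $3,960; credit = $8,450 − $3,960 = $4,490.
Total: $2,128 + $10,340 + $4,490 = $16,958.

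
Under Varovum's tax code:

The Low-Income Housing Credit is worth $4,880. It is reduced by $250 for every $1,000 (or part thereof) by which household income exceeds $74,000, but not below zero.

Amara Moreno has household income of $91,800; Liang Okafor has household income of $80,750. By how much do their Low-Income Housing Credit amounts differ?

Amara ($91,800): Low-Income Housing Credit: income exceeds $74,000 by $17,800, which is 18 full-or-partial $1,000 increments; reduction = 18 × $250 = $4,500, leaving $380.
Liang ($80,750): Low-Income Housing Credit: income exceeds $74,000 by $6,750, which is 7 full-or-partial $1,000 increments; reduction = 7 × $250 = $1,750, leaving $3,130.
Difference: |$380 − $3,130| = $2,750.

$2,750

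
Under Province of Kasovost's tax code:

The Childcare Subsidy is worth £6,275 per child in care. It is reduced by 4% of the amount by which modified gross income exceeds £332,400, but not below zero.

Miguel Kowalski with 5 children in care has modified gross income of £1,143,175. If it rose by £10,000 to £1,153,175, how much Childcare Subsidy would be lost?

At £1,143,175 — base = 5 × £6,275 = £31,375. 4% of the £810,775 excess over £332,400 is £32,431 ≥ base, so the credit is £0.
At £1,153,175 — base = 5 × £6,275 = £31,375. 4% of the £820,775 excess over £332,400 is £32,831 ≥ base, so the credit is £0.
Lost: £0 − £0 = £0.

£0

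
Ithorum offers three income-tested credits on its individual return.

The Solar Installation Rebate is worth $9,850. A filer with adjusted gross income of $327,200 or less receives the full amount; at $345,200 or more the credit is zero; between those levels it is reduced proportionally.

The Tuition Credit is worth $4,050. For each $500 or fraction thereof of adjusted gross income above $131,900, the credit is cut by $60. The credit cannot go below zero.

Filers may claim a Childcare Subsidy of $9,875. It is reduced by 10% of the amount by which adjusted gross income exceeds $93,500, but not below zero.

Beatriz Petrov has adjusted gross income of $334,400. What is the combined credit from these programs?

$5,910

Solar Installation Rebate: $334,400 is $7,200 into a $18,000 phase-out range, leaving 10,800/18,000 of the credit: $9,850 × 10,800/18,000 = $5,910.
Tuition Credit: income exceeds $131,900 by $202,500 → 405 increments × $60 = $24,300 ≥ base, so the credit is $0.
Childcare Subsidy: 10% of the $240,900 excess over $93,500 is $24,090 ≥ base, so the credit is $0.
Total: $5,910 + $0 + $0 = $5,910.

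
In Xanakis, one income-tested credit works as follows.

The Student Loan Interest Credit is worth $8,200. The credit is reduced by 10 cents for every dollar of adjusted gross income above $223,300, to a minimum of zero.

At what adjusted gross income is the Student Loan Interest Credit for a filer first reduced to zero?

The credit falls by 10% of each dollar above $223,300, so it reaches zero when the excess is $8,200 / 10% = $82,000: income = $223,300 + $82,000 = $305,300.

$305,300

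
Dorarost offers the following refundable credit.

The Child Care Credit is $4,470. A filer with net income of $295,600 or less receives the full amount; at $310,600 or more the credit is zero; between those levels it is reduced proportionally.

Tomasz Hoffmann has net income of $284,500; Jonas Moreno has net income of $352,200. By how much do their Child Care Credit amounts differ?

$4,470

Tomasz ($284,500): Child Care Credit: $284,500 is at or below the $295,600 threshold, so the full $4,470 applies.
Jonas ($352,200): Child Care Credit: $352,200 is at or above $310,600, so the credit is $0.
Difference: |$4,470 − $0| = $4,470.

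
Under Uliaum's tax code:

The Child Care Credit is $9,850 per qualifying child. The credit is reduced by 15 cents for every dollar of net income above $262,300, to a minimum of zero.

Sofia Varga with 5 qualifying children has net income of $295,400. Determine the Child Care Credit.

Child Care Credit: base = 5 × $9,850 = $49,250. 15% of the $33,100 excess over $262,300 is $4,965; credit = $49,250 − $4,965 = $44,285.

$44,285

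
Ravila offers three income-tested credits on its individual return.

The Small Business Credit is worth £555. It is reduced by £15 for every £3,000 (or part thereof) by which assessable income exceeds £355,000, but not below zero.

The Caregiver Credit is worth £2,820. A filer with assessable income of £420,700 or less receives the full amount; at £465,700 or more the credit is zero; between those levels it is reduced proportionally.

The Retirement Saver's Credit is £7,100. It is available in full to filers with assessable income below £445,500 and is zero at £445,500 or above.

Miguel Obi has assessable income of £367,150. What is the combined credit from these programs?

Small Business Credit: income exceeds £355,000 by £12,150, which is 5 full-or-partial £3,000 increments; reduction = 5 × £15 = £75, leaving £480.
Caregiver Credit: £367,150 is at or below the £420,700 threshold, so the full £2,820 applies.
Retirement Saver's Credit: £367,150 is below the £445,500 cutoff, so the full £7,100 applies.
Total: £480 + £2,820 + £7,100 = £10,400.

£10,400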